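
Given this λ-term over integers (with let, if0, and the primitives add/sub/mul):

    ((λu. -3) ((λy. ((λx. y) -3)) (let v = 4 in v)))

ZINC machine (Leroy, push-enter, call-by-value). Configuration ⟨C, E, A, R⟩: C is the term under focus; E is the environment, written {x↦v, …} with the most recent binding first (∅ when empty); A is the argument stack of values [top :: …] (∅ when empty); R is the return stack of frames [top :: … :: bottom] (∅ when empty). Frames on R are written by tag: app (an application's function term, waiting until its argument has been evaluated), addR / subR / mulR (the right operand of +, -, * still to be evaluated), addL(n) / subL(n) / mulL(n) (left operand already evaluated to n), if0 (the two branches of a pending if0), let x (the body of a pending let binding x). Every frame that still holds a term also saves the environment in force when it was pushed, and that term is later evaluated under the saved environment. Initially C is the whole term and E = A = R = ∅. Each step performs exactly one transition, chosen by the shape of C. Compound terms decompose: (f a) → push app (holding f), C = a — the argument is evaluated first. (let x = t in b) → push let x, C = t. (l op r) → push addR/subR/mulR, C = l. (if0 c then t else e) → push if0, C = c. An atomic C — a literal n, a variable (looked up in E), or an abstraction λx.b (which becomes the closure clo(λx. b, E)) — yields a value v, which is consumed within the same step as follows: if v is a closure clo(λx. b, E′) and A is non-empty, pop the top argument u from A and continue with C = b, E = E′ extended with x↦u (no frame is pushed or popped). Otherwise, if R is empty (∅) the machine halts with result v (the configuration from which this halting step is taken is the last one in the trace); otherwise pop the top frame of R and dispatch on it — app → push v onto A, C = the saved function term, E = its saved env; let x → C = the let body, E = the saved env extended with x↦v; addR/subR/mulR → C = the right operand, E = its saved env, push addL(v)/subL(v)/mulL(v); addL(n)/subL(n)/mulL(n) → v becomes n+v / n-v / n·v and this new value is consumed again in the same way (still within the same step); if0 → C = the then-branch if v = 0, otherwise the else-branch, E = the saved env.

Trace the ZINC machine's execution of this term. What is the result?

[0] [C=((λu. -3) ((λy. ((λx. y) -3)) (let v = 4 in v))) | E=∅ | A=∅ | R=∅]
[1] [C=((λy. ((λx. y) -3)) (let v = 4 in v)) | E=∅ | A=∅ | R=[app]]
[2] [C=(let v = 4 in v) | E=∅ | A=∅ | R=[app :: app]]
[3] [C=4 | E=∅ | A=∅ | R=[let v :: app :: app]]
[4] [C=v | E={v↦4} | A=∅ | R=[app :: app]]
[5] [C=(λy. ((λx. y) -3)) | E=∅ | A=[4] | R=[app]]
[6] [C=((λx. y) -3) | E={y↦4} | A=∅ | R=[app]]
[7] [C=-3 | E={y↦4} | A=∅ | R=[app :: app]]
[8] [C=(λx. y) | E={y↦4} | A=[-3] | R=[app]]
[9] [C=y | E={x↦-3, y↦4} | A=∅ | R=[app]]
[10] [C=(λu. -3) | E=∅ | A=[4] | R=∅]
[11] [C=-3 | E={u↦4} | A=∅ | R=∅]
→ final value -3

Answer: -3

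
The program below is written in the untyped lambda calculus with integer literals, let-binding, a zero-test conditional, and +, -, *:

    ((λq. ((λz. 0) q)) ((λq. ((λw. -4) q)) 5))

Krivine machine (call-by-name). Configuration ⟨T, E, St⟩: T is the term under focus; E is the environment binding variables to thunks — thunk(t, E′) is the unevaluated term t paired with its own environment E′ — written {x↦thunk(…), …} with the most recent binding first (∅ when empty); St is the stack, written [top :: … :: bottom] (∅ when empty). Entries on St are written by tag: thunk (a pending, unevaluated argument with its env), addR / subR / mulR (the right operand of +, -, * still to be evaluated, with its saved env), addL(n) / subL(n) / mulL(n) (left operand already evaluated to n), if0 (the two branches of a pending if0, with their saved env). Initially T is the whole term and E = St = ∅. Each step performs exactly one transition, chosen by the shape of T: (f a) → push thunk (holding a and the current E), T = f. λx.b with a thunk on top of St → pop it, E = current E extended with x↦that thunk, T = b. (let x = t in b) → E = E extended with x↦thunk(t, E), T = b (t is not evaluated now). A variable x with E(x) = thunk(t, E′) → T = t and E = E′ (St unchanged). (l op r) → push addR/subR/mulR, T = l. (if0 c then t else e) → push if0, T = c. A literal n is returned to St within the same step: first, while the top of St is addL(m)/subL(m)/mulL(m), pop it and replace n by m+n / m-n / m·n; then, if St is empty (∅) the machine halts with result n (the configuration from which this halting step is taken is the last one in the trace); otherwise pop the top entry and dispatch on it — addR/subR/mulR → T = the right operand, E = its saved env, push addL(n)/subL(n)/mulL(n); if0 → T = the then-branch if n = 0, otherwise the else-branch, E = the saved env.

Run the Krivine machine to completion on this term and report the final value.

Answer: 0

Execution trace:
t=0: [T=((λq. ((λz. 0) q)) ((λq. ((λw. -4) q)) 5)) | E=∅ | St=∅]
t=1: [T=(λq. ((λz. 0) q)) | E=∅ | St=[thunk]]
t=2: [T=((λz. 0) q) | E={q↦thunk(((λq. ((λw. -4) q)) 5), ∅)} | St=∅]
t=3: [T=(λz. 0) | E={q↦thunk(((λq. ((λw. -4) q)) 5), ∅)} | St=[thunk]]
t=4: [T=0 | E={z↦thunk(q, {q↦thunk(((λq. ((λw. -4) q)) 5), ∅)}), q↦thunk(((λq. ((λw. -4) q)) 5), ∅)} | St=∅]
→ final value 0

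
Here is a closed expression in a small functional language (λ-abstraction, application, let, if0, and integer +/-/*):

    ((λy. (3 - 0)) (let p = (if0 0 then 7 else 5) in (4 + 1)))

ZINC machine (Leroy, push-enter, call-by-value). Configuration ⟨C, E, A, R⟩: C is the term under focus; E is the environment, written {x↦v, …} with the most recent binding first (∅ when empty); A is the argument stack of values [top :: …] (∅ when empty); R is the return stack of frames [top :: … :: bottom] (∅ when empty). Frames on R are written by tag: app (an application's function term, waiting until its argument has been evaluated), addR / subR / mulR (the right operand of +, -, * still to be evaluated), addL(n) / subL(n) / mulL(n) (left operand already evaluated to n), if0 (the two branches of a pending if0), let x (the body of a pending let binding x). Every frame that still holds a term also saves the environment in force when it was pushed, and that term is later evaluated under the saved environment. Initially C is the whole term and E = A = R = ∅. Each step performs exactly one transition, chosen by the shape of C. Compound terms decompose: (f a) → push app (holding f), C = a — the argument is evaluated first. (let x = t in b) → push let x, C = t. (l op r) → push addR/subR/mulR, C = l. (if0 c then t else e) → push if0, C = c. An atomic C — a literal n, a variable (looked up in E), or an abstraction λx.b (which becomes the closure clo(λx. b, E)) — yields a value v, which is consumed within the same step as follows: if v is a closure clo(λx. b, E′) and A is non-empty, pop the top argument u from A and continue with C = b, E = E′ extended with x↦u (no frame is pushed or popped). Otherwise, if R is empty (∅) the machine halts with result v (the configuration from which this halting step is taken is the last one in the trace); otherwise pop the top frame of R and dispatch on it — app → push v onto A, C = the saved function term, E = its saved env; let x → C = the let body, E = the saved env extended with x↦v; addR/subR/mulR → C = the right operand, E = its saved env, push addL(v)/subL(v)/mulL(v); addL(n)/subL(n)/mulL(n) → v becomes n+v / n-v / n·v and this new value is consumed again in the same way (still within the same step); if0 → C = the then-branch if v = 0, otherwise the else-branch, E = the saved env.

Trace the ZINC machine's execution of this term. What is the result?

Answer: 3

Execution trace:
t=0: ⟨C=((λy. (3 - 0)) (let p = (if0 0 then 7 else 5) in (4 + 1))); E=∅; A=∅; R=∅⟩
t=1: ⟨C=(let p = (if0 0 then 7 else 5) in (4 + 1)); E=∅; A=∅; R=[app]⟩
t=2: ⟨C=(if0 0 then 7 else 5); E=∅; A=∅; R=[let p :: app]⟩
t=3: ⟨C=0; E=∅; A=∅; R=[if0 :: let p :: app]⟩
t=4: ⟨C=7; E=∅; A=∅; R=[let p :: app]⟩
t=5: ⟨C=(4 + 1); E={p↦7}; A=∅; R=[app]⟩
t=6: ⟨C=4; E={p↦7}; A=∅; R=[addR :: app]⟩
t=7: ⟨C=1; E={p↦7}; A=∅; R=[addL(4) :: app]⟩
t=8: ⟨C=(λy. (3 - 0)); E=∅; A=[5]; R=∅⟩
t=9: ⟨C=(3 - 0); E={y↦5}; A=∅; R=∅⟩
t=10: ⟨C=3; E={y↦5}; A=∅; R=[subR]⟩
t=11: ⟨C=0; E={y↦5}; A=∅; R=[subL(3)]⟩
→ final value 3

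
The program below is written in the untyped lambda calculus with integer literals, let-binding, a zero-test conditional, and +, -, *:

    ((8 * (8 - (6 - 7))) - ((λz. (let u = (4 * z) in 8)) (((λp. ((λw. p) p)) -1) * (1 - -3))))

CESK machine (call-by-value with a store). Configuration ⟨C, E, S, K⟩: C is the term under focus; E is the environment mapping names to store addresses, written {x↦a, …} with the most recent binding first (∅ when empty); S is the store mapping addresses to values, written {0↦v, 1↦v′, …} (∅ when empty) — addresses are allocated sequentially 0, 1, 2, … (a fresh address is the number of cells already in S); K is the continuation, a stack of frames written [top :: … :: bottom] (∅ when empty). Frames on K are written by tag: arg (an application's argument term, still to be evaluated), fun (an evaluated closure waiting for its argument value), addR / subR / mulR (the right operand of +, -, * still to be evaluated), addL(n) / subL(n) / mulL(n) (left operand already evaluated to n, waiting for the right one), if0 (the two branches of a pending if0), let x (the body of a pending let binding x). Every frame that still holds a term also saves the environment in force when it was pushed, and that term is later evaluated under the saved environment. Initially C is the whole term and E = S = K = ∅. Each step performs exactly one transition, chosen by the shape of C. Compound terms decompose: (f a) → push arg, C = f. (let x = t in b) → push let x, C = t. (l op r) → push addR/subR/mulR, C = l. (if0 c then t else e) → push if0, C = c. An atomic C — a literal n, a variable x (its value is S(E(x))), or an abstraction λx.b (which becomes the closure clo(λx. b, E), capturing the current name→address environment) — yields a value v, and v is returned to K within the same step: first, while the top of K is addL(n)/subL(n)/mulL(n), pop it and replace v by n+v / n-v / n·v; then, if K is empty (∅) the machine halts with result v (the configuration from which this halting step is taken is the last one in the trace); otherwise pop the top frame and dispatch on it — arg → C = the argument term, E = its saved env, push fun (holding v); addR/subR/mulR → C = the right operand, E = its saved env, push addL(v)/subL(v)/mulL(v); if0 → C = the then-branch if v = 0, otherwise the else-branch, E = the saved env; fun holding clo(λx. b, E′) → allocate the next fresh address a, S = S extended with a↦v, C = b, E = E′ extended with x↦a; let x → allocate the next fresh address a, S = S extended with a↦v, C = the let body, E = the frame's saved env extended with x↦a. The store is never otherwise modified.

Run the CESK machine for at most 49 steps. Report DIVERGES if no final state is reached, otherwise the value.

0. ⟨C=((8 * (8 - (6 - 7))) - ((λz. (let u = (4 * z) in 8)) (((λp. ((λw. p) p)) -1) * (1 - -3)))); E=∅; S=∅; K=∅⟩
1. ⟨C=(8 * (8 - (6 - 7))); E=∅; S=∅; K=[subR]⟩
2. ⟨C=8; E=∅; S=∅; K=[mulR :: subR]⟩
3. ⟨C=(8 - (6 - 7)); E=∅; S=∅; K=[mulL(8) :: subR]⟩
4. ⟨C=8; E=∅; S=∅; K=[subR :: mulL(8) :: subR]⟩
5. ⟨C=(6 - 7); E=∅; S=∅; K=[subL(8) :: mulL(8) :: subR]⟩
6. ⟨C=6; E=∅; S=∅; K=[subR :: subL(8) :: mulL(8) :: subR]⟩
7. ⟨C=7; E=∅; S=∅; K=[subL(6) :: subL(8) :: mulL(8) :: subR]⟩
8. ⟨C=((λz. (let u = (4 * z) in 8)) (((λp. ((λw. p) p)) -1) * (1 - -3))); E=∅; S=∅; K=[subL(72)]⟩
9. ⟨C=(λz. (let u = (4 * z) in 8)); E=∅; S=∅; K=[arg :: subL(72)]⟩
10. ⟨C=(((λp. ((λw. p) p)) -1) * (1 - -3)); E=∅; S=∅; K=[fun :: subL(72)]⟩
11. ⟨C=((λp. ((λw. p) p)) -1); E=∅; S=∅; K=[mulR :: fun :: subL(72)]⟩
12. ⟨C=(λp. ((λw. p) p)); E=∅; S=∅; K=[arg :: mulR :: fun :: subL(72)]⟩
13. ⟨C=-1; E=∅; S=∅; K=[fun :: mulR :: fun :: subL(72)]⟩
14. ⟨C=((λw. p) p); E={p↦0}; S={0↦-1}; K=[mulR :: fun :: subL(72)]⟩
15. ⟨C=(λw. p); E={p↦0}; S={0↦-1}; K=[arg :: mulR :: fun :: subL(72)]⟩
16. ⟨C=p; E={p↦0}; S={0↦-1}; K=[fun :: mulR :: fun :: subL(72)]⟩
17. ⟨C=p; E={w↦1, p↦0}; S={0↦-1, 1↦-1}; K=[mulR :: fun :: subL(72)]⟩
18. ⟨C=(1 - -3); E=∅; S={0↦-1, 1↦-1}; K=[mulL(-1) :: fun :: subL(72)]⟩
19. ⟨C=1; E=∅; S={0↦-1, 1↦-1}; K=[subR :: mulL(-1) :: fun :: subL(72)]⟩
20. ⟨C=-3; E=∅; S={0↦-1, 1↦-1}; K=[subL(1) :: mulL(-1) :: fun :: subL(72)]⟩
21. ⟨C=(let u = (4 * z) in 8); E={z↦2}; S={0↦-1, 1↦-1, 2↦-4}; K=[subL(72)]⟩
22. ⟨C=(4 * z); E={z↦2}; S={0↦-1, 1↦-1, 2↦-4}; K=[let u :: subL(72)]⟩
23. ⟨C=4; E={z↦2}; S={0↦-1, 1↦-1, 2↦-4}; K=[mulR :: let u :: subL(72)]⟩
24. ⟨C=z; E={z↦2}; S={0↦-1, 1↦-1, 2↦-4}; K=[mulL(4) :: let u :: subL(72)]⟩
25. ⟨C=8; E={u↦3, z↦2}; S={0↦-1, 1↦-1, 2↦-4, 3↦-16}; K=[subL(72)]⟩
→ final value 64

Answer: 64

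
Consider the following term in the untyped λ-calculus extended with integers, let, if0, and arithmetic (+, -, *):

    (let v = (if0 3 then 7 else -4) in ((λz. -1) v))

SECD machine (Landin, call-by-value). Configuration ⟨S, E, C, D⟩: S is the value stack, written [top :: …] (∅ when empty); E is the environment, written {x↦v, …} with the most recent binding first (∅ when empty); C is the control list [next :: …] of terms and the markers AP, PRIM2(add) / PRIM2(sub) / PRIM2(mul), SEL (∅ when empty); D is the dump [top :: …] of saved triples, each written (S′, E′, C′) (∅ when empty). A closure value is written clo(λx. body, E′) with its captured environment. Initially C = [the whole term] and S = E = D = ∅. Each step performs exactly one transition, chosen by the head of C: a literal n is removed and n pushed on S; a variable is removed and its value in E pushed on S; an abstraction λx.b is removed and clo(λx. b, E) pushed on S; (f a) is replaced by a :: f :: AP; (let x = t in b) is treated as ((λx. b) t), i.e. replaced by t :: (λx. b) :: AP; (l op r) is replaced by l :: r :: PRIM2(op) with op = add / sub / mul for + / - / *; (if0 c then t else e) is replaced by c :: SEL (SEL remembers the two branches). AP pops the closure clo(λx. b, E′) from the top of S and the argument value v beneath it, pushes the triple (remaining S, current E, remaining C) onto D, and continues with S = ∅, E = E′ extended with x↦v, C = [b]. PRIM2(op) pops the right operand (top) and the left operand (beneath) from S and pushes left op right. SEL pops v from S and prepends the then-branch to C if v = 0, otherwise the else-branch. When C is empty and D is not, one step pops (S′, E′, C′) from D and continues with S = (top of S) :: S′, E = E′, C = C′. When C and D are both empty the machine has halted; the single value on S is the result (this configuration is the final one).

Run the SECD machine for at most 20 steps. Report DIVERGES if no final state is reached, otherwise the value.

Answer: -1

Derivation:
step 0: [S=∅ | E=∅ | C=[(let v = (if0 3 then 7 else -4) in ((λz. -1) v))] | D=∅]
step 1: [S=∅ | E=∅ | C=[(if0 3 then 7 else -4) :: (λv. ((λz. -1) v)) :: AP] | D=∅]
step 2: [S=∅ | E=∅ | C=[3 :: SEL :: (λv. ((λz. -1) v)) :: AP] | D=∅]
step 3: [S=[3] | E=∅ | C=[SEL :: (λv. ((λz. -1) v)) :: AP] | D=∅]
step 4: [S=∅ | E=∅ | C=[-4 :: (λv. ((λz. -1) v)) :: AP] | D=∅]
step 5: [S=[-4] | E=∅ | C=[(λv. ((λz. -1) v)) :: AP] | D=∅]
step 6: [S=[clo(λv. ((λz. -1) v), ∅) :: -4] | E=∅ | C=[AP] | D=∅]
step 7: [S=∅ | E={v↦-4} | C=[((λz. -1) v)] | D=[(∅, ∅, ∅)]]
step 8: [S=∅ | E={v↦-4} | C=[v :: (λz. -1) :: AP] | D=[(∅, ∅, ∅)]]
step 9: [S=[-4] | E={v↦-4} | C=[(λz. -1) :: AP] | D=[(∅, ∅, ∅)]]
step 10: [S=[clo(λz. -1, {v↦-4}) :: -4] | E={v↦-4} | C=[AP] | D=[(∅, ∅, ∅)]]
step 11: [S=∅ | E={z↦-4, v↦-4} | C=[-1] | D=[(∅, {v↦-4}, ∅) :: (∅, ∅, ∅)]]
step 12: [S=[-1] | E={z↦-4, v↦-4} | C=∅ | D=[(∅, {v↦-4}, ∅) :: (∅, ∅, ∅)]]
step 13: [S=[-1] | E={v↦-4} | C=∅ | D=[(∅, ∅, ∅)]]
step 14: [S=[-1] | E=∅ | C=∅ | D=∅]
→ final value -1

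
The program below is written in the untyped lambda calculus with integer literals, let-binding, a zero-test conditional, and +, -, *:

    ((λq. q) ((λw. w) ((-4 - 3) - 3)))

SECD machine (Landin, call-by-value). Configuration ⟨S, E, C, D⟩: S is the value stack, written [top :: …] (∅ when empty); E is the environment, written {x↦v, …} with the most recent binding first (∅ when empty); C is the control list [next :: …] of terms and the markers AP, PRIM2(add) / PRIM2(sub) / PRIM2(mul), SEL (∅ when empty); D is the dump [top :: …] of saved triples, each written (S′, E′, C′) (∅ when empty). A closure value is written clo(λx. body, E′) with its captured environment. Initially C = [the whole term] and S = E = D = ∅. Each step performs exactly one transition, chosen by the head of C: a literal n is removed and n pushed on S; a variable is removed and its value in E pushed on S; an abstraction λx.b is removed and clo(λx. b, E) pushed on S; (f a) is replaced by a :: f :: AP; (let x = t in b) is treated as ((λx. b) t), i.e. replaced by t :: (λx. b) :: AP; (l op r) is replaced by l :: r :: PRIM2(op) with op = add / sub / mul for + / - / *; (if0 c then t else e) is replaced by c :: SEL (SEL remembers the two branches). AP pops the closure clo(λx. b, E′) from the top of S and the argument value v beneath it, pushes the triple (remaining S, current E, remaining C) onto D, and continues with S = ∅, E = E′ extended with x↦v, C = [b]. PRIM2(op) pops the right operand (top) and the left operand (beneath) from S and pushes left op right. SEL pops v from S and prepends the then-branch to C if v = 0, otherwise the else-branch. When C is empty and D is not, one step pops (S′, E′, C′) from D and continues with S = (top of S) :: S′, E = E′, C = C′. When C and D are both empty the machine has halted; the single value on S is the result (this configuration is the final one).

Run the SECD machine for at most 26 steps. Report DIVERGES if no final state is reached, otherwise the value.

t=0: ⟨S=∅; E=∅; C=[((λq. q) ((λw. w) ((-4 - 3) - 3)))]; D=∅⟩
t=1: ⟨S=∅; E=∅; C=[((λw. w) ((-4 - 3) - 3)) :: (λq. q) :: AP]; D=∅⟩
t=2: ⟨S=∅; E=∅; C=[((-4 - 3) - 3) :: (λw. w) :: AP :: (λq. q) :: AP]; D=∅⟩
t=3: ⟨S=∅; E=∅; C=[(-4 - 3) :: 3 :: PRIM2(sub) :: (λw. w) :: AP :: (λq. q) :: AP]; D=∅⟩
t=4: ⟨S=∅; E=∅; C=[-4 :: 3 :: PRIM2(sub) :: 3 :: PRIM2(sub) :: (λw. w) :: AP :: (λq. q) :: AP]; D=∅⟩
t=5: ⟨S=[-4]; E=∅; C=[3 :: PRIM2(sub) :: 3 :: PRIM2(sub) :: (λw. w) :: AP :: (λq. q) :: AP]; D=∅⟩
t=6: ⟨S=[3 :: -4]; E=∅; C=[PRIM2(sub) :: 3 :: PRIM2(sub) :: (λw. w) :: AP :: (λq. q) :: AP]; D=∅⟩
t=7: ⟨S=[-7]; E=∅; C=[3 :: PRIM2(sub) :: (λw. w) :: AP :: (λq. q) :: AP]; D=∅⟩
t=8: ⟨S=[3 :: -7]; E=∅; C=[PRIM2(sub) :: (λw. w) :: AP :: (λq. q) :: AP]; D=∅⟩
t=9: ⟨S=[-10]; E=∅; C=[(λw. w) :: AP :: (λq. q) :: AP]; D=∅⟩
t=10: ⟨S=[clo(λw. w, ∅) :: -10]; E=∅; C=[AP :: (λq. q) :: AP]; D=∅⟩
t=11: ⟨S=∅; E={w↦-10}; C=[w]; D=[(∅, ∅, [(λq. q) :: AP])]⟩
t=12: ⟨S=[-10]; E={w↦-10}; C=∅; D=[(∅, ∅, [(λq. q) :: AP])]⟩
t=13: ⟨S=[-10]; E=∅; C=[(λq. q) :: AP]; D=∅⟩
t=14: ⟨S=[clo(λq. q, ∅) :: -10]; E=∅; C=[AP]; D=∅⟩
t=15: ⟨S=∅; E={q↦-10}; C=[q]; D=[(∅, ∅, ∅)]⟩
t=16: ⟨S=[-10]; E={q↦-10}; C=∅; D=[(∅, ∅, ∅)]⟩
t=17: ⟨S=[-10]; E=∅; C=∅; D=∅⟩
→ final value -10

Answer: -10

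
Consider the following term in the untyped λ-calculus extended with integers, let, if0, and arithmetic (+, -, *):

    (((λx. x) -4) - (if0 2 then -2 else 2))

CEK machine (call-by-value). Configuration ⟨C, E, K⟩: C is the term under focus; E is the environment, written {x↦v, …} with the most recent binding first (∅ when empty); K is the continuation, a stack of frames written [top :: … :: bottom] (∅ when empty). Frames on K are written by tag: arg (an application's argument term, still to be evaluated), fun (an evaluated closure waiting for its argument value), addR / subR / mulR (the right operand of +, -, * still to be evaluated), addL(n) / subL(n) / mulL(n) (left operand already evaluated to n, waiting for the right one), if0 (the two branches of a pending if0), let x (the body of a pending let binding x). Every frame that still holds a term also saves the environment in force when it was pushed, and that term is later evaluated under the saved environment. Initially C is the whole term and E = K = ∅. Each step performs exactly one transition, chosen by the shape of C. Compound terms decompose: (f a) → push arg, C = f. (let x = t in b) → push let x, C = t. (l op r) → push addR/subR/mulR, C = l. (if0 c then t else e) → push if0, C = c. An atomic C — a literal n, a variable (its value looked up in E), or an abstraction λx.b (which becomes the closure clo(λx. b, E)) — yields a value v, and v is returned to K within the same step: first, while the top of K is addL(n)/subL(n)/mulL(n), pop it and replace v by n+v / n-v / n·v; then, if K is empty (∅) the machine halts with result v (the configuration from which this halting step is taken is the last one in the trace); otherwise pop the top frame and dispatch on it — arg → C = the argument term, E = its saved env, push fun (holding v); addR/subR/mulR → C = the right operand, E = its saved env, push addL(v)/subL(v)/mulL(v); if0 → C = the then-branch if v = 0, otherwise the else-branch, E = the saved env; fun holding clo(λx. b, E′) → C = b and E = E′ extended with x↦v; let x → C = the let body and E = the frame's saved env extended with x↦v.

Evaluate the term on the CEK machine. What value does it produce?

Answer: -6

Machine steps:
t=0: [C=(((λx. x) -4) - (if0 2 then -2 else 2)) | E=∅ | K=∅]
t=1: [C=((λx. x) -4) | E=∅ | K=[subR]]
t=2: [C=(λx. x) | E=∅ | K=[arg :: subR]]
t=3: [C=-4 | E=∅ | K=[fun :: subR]]
t=4: [C=x | E={x↦-4} | K=[subR]]
t=5: [C=(if0 2 then -2 else 2) | E=∅ | K=[subL(-4)]]
t=6: [C=2 | E=∅ | K=[if0 :: subL(-4)]]
t=7: [C=2 | E=∅ | K=[subL(-4)]]
→ final value -6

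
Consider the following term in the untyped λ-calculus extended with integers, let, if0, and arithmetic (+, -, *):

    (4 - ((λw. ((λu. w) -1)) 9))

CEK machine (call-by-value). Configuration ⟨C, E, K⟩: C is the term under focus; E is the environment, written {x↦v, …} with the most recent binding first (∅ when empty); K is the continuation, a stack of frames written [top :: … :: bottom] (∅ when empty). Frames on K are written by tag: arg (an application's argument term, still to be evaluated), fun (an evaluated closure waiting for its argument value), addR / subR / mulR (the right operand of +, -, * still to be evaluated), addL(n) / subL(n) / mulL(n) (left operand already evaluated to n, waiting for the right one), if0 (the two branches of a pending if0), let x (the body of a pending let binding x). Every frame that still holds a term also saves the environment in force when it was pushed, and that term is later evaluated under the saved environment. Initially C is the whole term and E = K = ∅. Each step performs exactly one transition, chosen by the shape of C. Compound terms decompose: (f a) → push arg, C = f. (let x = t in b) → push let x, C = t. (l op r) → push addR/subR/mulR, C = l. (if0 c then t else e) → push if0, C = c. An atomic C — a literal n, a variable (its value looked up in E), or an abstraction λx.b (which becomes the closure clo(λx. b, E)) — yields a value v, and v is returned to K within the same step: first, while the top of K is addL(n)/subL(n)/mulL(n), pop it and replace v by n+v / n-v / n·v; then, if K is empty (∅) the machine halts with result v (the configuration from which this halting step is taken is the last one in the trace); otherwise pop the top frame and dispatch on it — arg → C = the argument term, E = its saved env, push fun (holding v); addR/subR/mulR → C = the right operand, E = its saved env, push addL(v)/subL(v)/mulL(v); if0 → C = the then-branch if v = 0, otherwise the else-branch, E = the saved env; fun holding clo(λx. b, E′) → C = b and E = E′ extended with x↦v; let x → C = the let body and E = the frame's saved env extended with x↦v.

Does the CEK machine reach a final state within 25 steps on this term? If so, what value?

t=0: <C=(4 - ((λw. ((λu. w) -1)) 9)), E=∅, K=∅>
t=1: <C=4, E=∅, K=[subR]>
t=2: <C=((λw. ((λu. w) -1)) 9), E=∅, K=[subL(4)]>
t=3: <C=(λw. ((λu. w) -1)), E=∅, K=[arg :: subL(4)]>
t=4: <C=9, E=∅, K=[fun :: subL(4)]>
t=5: <C=((λu. w) -1), E={w↦9}, K=[subL(4)]>
t=6: <C=(λu. w), E={w↦9}, K=[arg :: subL(4)]>
t=7: <C=-1, E={w↦9}, K=[fun :: subL(4)]>
t=8: <C=w, E={u↦-1, w↦9}, K=[subL(4)]>
→ final value -5

Answer: -5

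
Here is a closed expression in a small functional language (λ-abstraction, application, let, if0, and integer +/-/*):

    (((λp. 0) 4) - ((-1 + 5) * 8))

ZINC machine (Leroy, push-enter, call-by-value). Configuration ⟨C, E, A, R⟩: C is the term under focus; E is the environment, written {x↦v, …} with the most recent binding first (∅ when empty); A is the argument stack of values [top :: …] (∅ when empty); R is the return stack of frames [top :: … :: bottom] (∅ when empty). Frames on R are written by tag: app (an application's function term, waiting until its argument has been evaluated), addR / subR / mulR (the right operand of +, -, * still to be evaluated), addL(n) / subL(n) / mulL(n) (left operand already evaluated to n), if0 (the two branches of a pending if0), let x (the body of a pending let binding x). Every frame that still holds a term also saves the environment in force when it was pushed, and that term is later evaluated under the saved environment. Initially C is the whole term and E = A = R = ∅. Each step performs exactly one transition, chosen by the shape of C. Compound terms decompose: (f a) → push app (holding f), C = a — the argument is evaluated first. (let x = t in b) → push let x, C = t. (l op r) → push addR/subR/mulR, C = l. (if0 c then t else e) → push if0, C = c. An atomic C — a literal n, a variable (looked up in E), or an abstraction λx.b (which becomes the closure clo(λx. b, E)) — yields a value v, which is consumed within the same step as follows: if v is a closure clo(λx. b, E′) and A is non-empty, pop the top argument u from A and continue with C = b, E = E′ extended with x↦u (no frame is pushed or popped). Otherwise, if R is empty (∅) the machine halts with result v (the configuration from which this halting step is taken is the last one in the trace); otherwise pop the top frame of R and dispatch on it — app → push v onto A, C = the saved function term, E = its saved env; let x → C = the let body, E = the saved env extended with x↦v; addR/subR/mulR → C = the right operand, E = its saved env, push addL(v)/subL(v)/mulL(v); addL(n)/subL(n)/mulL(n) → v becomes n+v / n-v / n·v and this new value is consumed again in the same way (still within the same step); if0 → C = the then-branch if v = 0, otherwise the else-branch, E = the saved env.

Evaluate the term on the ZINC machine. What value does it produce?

[0] ⟨C=(((λp. 0) 4) - ((-1 + 5) * 8)); E=∅; A=∅; R=∅⟩
[1] ⟨C=((λp. 0) 4); E=∅; A=∅; R=[subR]⟩
[2] ⟨C=4; E=∅; A=∅; R=[app :: subR]⟩
[3] ⟨C=(λp. 0); E=∅; A=[4]; R=[subR]⟩
[4] ⟨C=0; E={p↦4}; A=∅; R=[subR]⟩
[5] ⟨C=((-1 + 5) * 8); E=∅; A=∅; R=[subL(0)]⟩
[6] ⟨C=(-1 + 5); E=∅; A=∅; R=[mulR :: subL(0)]⟩
[7] ⟨C=-1; E=∅; A=∅; R=[addR :: mulR :: subL(0)]⟩
[8] ⟨C=5; E=∅; A=∅; R=[addL(-1) :: mulR :: subL(0)]⟩
[9] ⟨C=8; E=∅; A=∅; R=[mulL(4) :: subL(0)]⟩
→ final value -32

Answer: -32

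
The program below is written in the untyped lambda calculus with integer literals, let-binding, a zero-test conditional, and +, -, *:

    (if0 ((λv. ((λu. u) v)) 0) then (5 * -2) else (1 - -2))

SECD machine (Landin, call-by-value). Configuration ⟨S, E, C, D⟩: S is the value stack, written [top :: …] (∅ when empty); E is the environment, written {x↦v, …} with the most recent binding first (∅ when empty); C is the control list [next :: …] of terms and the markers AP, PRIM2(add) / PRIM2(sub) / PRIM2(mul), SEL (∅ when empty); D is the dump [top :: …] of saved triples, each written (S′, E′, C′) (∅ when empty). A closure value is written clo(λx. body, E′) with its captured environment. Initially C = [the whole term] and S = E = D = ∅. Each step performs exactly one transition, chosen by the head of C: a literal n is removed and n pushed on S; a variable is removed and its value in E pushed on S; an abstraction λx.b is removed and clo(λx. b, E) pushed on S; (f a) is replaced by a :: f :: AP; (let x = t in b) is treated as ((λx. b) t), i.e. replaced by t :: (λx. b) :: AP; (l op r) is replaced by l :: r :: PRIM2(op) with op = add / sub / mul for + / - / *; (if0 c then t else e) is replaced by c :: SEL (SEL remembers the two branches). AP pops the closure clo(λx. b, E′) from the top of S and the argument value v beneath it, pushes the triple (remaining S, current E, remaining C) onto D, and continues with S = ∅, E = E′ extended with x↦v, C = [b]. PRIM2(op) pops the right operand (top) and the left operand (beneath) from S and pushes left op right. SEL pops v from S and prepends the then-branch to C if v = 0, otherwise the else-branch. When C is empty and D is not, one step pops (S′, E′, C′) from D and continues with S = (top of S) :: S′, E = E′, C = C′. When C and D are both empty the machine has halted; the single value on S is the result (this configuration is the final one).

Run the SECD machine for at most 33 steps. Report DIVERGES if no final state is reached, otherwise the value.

[0] ⟨S=∅; E=∅; C=[(if0 ((λv. ((λu. u) v)) 0) then (5 * -2) else (1 - -2))]; D=∅⟩
[1] ⟨S=∅; E=∅; C=[((λv. ((λu. u) v)) 0) :: SEL]; D=∅⟩
[2] ⟨S=∅; E=∅; C=[0 :: (λv. ((λu. u) v)) :: AP :: SEL]; D=∅⟩
[3] ⟨S=[0]; E=∅; C=[(λv. ((λu. u) v)) :: AP :: SEL]; D=∅⟩
[4] ⟨S=[clo(λv. ((λu. u) v), ∅) :: 0]; E=∅; C=[AP :: SEL]; D=∅⟩
[5] ⟨S=∅; E={v↦0}; C=[((λu. u) v)]; D=[(∅, ∅, [SEL])]⟩
[6] ⟨S=∅; E={v↦0}; C=[v :: (λu. u) :: AP]; D=[(∅, ∅, [SEL])]⟩
[7] ⟨S=[0]; E={v↦0}; C=[(λu. u) :: AP]; D=[(∅, ∅, [SEL])]⟩
[8] ⟨S=[clo(λu. u, {v↦0}) :: 0]; E={v↦0}; C=[AP]; D=[(∅, ∅, [SEL])]⟩
[9] ⟨S=∅; E={u↦0, v↦0}; C=[u]; D=[(∅, {v↦0}, ∅) :: (∅, ∅, [SEL])]⟩
[10] ⟨S=[0]; E={u↦0, v↦0}; C=∅; D=[(∅, {v↦0}, ∅) :: (∅, ∅, [SEL])]⟩
[11] ⟨S=[0]; E={v↦0}; C=∅; D=[(∅, ∅, [SEL])]⟩
[12] ⟨S=[0]; E=∅; C=[SEL]; D=∅⟩
[13] ⟨S=∅; E=∅; C=[(5 * -2)]; D=∅⟩
[14] ⟨S=∅; E=∅; C=[5 :: -2 :: PRIM2(mul)]; D=∅⟩
[15] ⟨S=[5]; E=∅; C=[-2 :: PRIM2(mul)]; D=∅⟩
[16] ⟨S=[-2 :: 5]; E=∅; C=[PRIM2(mul)]; D=∅⟩
[17] ⟨S=[-10]; E=∅; C=∅; D=∅⟩
→ final value -10

Answer: -10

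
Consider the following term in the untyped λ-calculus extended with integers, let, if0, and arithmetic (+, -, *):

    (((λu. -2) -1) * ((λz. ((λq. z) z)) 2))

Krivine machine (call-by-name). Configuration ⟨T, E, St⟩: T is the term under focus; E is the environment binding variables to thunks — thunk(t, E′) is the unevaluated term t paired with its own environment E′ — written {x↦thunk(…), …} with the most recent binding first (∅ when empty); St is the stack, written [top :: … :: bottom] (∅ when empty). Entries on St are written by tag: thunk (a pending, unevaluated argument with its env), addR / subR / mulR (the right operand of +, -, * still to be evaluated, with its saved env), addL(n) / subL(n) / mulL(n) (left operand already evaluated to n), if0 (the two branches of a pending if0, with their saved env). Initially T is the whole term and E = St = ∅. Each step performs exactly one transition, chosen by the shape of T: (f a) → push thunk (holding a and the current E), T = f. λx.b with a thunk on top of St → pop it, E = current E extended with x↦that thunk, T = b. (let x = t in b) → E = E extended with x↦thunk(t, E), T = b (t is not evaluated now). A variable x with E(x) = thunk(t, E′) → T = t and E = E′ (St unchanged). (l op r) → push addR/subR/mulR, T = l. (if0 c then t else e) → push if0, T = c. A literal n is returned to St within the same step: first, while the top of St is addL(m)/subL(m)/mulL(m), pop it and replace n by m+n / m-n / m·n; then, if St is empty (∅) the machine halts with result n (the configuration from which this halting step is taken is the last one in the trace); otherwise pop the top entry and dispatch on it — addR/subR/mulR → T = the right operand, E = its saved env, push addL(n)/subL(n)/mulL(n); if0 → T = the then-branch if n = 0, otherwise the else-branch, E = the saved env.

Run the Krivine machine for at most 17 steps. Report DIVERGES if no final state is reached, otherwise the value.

t=0: <T=(((λu. -2) -1) * ((λz. ((λq. z) z)) 2)), E=∅, St=∅>
t=1: <T=((λu. -2) -1), E=∅, St=[mulR]>
t=2: <T=(λu. -2), E=∅, St=[thunk :: mulR]>
t=3: <T=-2, E={u↦thunk(-1, ∅)}, St=[mulR]>
t=4: <T=((λz. ((λq. z) z)) 2), E=∅, St=[mulL(-2)]>
t=5: <T=(λz. ((λq. z) z)), E=∅, St=[thunk :: mulL(-2)]>
t=6: <T=((λq. z) z), E={z↦thunk(2, ∅)}, St=[mulL(-2)]>
t=7: <T=(λq. z), E={z↦thunk(2, ∅)}, St=[thunk :: mulL(-2)]>
t=8: <T=z, E={q↦thunk(z, {z↦thunk(2, ∅)}), z↦thunk(2, ∅)}, St=[mulL(-2)]>
t=9: <T=2, E=∅, St=[mulL(-2)]>
→ final value -4

Answer: -4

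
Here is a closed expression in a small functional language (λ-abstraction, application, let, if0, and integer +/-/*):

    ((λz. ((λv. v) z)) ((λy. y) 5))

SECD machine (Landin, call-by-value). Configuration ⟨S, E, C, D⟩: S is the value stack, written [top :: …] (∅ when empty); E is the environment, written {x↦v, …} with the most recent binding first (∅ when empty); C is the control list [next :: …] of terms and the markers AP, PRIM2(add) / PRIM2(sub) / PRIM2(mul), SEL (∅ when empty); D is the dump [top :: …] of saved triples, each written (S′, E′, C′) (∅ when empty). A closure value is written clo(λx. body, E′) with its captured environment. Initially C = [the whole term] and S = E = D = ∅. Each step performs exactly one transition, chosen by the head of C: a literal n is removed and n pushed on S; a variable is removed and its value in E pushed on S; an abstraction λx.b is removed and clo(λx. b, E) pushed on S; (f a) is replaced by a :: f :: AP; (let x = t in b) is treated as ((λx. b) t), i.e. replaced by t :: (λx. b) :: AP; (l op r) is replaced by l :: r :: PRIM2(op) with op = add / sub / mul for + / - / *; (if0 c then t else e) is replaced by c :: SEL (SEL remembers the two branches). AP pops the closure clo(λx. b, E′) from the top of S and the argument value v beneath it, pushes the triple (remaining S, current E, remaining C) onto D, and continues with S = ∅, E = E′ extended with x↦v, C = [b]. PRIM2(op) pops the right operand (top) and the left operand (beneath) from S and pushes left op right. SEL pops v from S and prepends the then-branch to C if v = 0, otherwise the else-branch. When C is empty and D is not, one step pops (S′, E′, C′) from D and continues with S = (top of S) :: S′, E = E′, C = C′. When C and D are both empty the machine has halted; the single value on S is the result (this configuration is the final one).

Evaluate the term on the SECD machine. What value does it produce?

Answer: 5

Execution trace:
0. <S=∅, E=∅, C=[((λz. ((λv. v) z)) ((λy. y) 5))], D=∅>
1. <S=∅, E=∅, C=[((λy. y) 5) :: (λz. ((λv. v) z)) :: AP], D=∅>
2. <S=∅, E=∅, C=[5 :: (λy. y) :: AP :: (λz. ((λv. v) z)) :: AP], D=∅>
3. <S=[5], E=∅, C=[(λy. y) :: AP :: (λz. ((λv. v) z)) :: AP], D=∅>
4. <S=[clo(λy. y, ∅) :: 5], E=∅, C=[AP :: (λz. ((λv. v) z)) :: AP], D=∅>
5. <S=∅, E={y↦5}, C=[y], D=[(∅, ∅, [(λz. ((λv. v) z)) :: AP])]>
6. <S=[5], E={y↦5}, C=∅, D=[(∅, ∅, [(λz. ((λv. v) z)) :: AP])]>
7. <S=[5], E=∅, C=[(λz. ((λv. v) z)) :: AP], D=∅>
8. <S=[clo(λz. ((λv. v) z), ∅) :: 5], E=∅, C=[AP], D=∅>
9. <S=∅, E={z↦5}, C=[((λv. v) z)], D=[(∅, ∅, ∅)]>
10. <S=∅, E={z↦5}, C=[z :: (λv. v) :: AP], D=[(∅, ∅, ∅)]>
11. <S=[5], E={z↦5}, C=[(λv. v) :: AP], D=[(∅, ∅, ∅)]>
12. <S=[clo(λv. v, {z↦5}) :: 5], E={z↦5}, C=[AP], D=[(∅, ∅, ∅)]>
13. <S=∅, E={v↦5, z↦5}, C=[v], D=[(∅, {z↦5}, ∅) :: (∅, ∅, ∅)]>
14. <S=[5], E={v↦5, z↦5}, C=∅, D=[(∅, {z↦5}, ∅) :: (∅, ∅, ∅)]>
15. <S=[5], E={z↦5}, C=∅, D=[(∅, ∅, ∅)]>
16. <S=[5], E=∅, C=∅, D=∅>
→ final value 5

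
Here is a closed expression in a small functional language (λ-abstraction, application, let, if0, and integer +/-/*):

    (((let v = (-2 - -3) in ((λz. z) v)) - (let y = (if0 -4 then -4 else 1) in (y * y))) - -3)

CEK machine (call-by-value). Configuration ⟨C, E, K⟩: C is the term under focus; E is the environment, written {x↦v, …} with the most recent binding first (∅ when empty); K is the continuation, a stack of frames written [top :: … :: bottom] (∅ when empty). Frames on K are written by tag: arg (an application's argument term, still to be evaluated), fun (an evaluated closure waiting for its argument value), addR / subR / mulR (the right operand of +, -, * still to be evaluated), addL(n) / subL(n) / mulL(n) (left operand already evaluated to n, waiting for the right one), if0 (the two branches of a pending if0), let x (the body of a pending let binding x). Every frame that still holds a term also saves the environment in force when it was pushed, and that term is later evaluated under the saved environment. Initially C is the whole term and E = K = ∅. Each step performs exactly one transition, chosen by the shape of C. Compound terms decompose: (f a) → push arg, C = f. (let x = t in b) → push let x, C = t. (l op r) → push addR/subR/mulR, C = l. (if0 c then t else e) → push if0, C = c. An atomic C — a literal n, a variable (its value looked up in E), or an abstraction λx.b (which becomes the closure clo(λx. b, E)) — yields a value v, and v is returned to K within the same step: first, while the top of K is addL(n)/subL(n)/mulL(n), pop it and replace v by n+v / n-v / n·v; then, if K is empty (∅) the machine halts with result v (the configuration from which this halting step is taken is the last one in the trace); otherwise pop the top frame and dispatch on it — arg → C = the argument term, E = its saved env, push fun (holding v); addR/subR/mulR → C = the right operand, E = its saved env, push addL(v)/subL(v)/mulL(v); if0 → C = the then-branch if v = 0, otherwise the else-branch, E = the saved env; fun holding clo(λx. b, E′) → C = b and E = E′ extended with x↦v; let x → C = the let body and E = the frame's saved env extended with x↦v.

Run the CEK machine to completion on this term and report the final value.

Answer: 3

Execution trace:
t=0: ⟨C=(((let v = (-2 - -3) in ((λz. z) v)) - (let y = (if0 -4 then -4 else 1) in (y * y))) - -3); E=∅; K=∅⟩
t=1: ⟨C=((let v = (-2 - -3) in ((λz. z) v)) - (let y = (if0 -4 then -4 else 1) in (y * y))); E=∅; K=[subR]⟩
t=2: ⟨C=(let v = (-2 - -3) in ((λz. z) v)); E=∅; K=[subR :: subR]⟩
t=3: ⟨C=(-2 - -3); E=∅; K=[let v :: subR :: subR]⟩
t=4: ⟨C=-2; E=∅; K=[subR :: let v :: subR :: subR]⟩
t=5: ⟨C=-3; E=∅; K=[subL(-2) :: let v :: subR :: subR]⟩
t=6: ⟨C=((λz. z) v); E={v↦1}; K=[subR :: subR]⟩
t=7: ⟨C=(λz. z); E={v↦1}; K=[arg :: subR :: subR]⟩
t=8: ⟨C=v; E={v↦1}; K=[fun :: subR :: subR]⟩
t=9: ⟨C=z; E={z↦1, v↦1}; K=[subR :: subR]⟩
t=10: ⟨C=(let y = (if0 -4 then -4 else 1) in (y * y)); E=∅; K=[subL(1) :: subR]⟩
t=11: ⟨C=(if0 -4 then -4 else 1); E=∅; K=[let y :: subL(1) :: subR]⟩
t=12: ⟨C=-4; E=∅; K=[if0 :: let y :: subL(1) :: subR]⟩
t=13: ⟨C=1; E=∅; K=[let y :: subL(1) :: subR]⟩
t=14: ⟨C=(y * y); E={y↦1}; K=[subL(1) :: subR]⟩
t=15: ⟨C=y; E={y↦1}; K=[mulR :: subL(1) :: subR]⟩
t=16: ⟨C=y; E={y↦1}; K=[mulL(1) :: subL(1) :: subR]⟩
t=17: ⟨C=-3; E=∅; K=[subL(0)]⟩
→ final value 3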